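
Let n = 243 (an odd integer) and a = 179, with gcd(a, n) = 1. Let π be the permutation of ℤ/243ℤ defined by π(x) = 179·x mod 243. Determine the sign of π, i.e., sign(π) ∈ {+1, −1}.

-1

Trace 10: π^k(10) = [10, 89, 136, 44, 100, 161, 145] for k=0..6.
π_179 has 14 disjoint cycles with lengths [54, 54, 54, 18, 18, 18, 6, 6, 6, 2, 2, 2, 2, 1] on {0,…,242}.
Σ(ℓ_i−1) = 243−14 = 229; sign = (−1)^229 = -1.
Check: (179/243) = -1 by Zolotarev.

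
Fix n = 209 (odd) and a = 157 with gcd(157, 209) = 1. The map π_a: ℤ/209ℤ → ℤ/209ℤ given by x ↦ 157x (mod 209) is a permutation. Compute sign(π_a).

+1

Trace 5: π^k(5) = [5, 158, 144, 36, 9, 159, 92] for k=0..6.
Cycle type of π: 45×4 + 9×2 + 5×2 + 1; total 9 cycles.
n − c = 209 − 9 = 200; sign = (−1)^200 = +1.
Via Zolotarev, sign(π_{157}) = (157|209) = +1.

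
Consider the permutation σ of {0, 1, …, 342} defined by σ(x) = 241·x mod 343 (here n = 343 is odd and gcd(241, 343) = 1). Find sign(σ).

Start at x=22: 22 → 157 → 107 → 62 → 193 → 208 → 50 → … (one orbit).
Cycle lengths of π_241 on ℤ/343ℤ: [294, 42, 6, 1]; 4 cycles in total.
With 4 cycles on 343 points, sign = (−1)^{343−4} = -1.
(241|343)_J = -1 (Zolotarev's lemma cross-check).

-1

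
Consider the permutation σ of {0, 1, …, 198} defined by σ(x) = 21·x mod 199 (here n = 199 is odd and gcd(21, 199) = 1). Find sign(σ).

-1

Orbit of 175 under x↦21x: [175, 93, 162, 19, 1, 21, 43]… (length divides ord_199(21)).
Decompose π into cycles: lengths [18, 18, 18, 18, 18, 18, 18, 18, 18, 18, 18, 1] (12 cycles, including the fixed point 0).
n − c = 199 − 12 = 187; sign = (−1)^187 = -1.
(21|199)_J = -1 (Zolotarev's lemma cross-check).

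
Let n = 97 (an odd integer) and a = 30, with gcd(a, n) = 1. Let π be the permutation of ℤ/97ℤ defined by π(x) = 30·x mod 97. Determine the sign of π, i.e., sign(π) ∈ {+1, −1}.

-1

Orbit of 50 under x↦30x: [50, 45, 89, 51, 75, 19, 85]… (length divides ord_97(30)).
Decompose π into cycles: lengths [32, 32, 32, 1] (4 cycles, including the fixed point 0).
Σ(ℓ_i−1) = 97−4 = 93; sign = (−1)^93 = -1.
Zolotarev: (30|97) = -1, matching the cycle-count sign.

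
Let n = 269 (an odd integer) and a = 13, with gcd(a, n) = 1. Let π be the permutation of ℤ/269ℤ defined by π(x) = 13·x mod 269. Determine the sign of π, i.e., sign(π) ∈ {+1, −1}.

+1

Trace 49: π^k(49) = [49, 99, 211, 53, 151, 80, 233] for k=0..6.
π_13 has 3 disjoint cycles with lengths [134, 134, 1] on {0,…,268}.
Σ(ℓ_i−1) = 269−3 = 266; sign = (−1)^266 = +1.
Zolotarev: (13|269) = +1, matching the cycle-count sign.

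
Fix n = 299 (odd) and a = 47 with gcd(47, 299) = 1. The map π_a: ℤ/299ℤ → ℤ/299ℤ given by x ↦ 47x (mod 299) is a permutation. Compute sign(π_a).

-1

Start at x=1: 1 → 47 → 116 → 70 → 1 (one orbit).
92 cycles of lengths [4, 4, 4, 4, 4, 4, 4, 4, 4, 4, 4, 4, 4, 4, 4, 4, 4, 4, 4, 4, 4, 4, 4, 4, 4, 4, 4, 4, 4, 4, 4, 4, 4, 4, 4, 4, 4, 4, 4, 4, 4, 4, 4, 4, 4, 4, 4, 4, 4, 4, 4, 4, 4, 4, 4, 4, 4, 4, 4, 4, 4, 4, 4, 4, 4, 4, 4, 4, 4, 1, 1, 1, 1, 1, 1, 1, 1, 1, 1, 1, 1, 1, 1, 1, 1, 1, 1, 1, 1, 1, 1, 1].
sign(π) = (−1)^{n − #cycles} = (−1)^{299−92} = (−1)^207 = -1.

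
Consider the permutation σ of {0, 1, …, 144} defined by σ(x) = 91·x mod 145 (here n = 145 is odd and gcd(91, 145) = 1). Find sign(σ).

+1

Orbit of 96 under x↦91x: [96, 36, 86, 141, 71, 81, 121]… (length divides ord_145(91)).
Decompose π into cycles: lengths [14, 14, 14, 14, 14, 14, 14, 14, 14, 14, 1, 1, 1, 1, 1] (15 cycles, including the fixed point 0).
Σ(ℓ_i−1) = 145−15 = 130; sign = (−1)^130 = +1.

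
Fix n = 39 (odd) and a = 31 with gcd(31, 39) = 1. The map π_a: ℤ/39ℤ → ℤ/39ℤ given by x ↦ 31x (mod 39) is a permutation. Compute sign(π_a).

-1

Start at x=1: 1 → 31 → 25 → 34 → 1 (one orbit).
Cycle type of π: 4×9 + 1×3; total 12 cycles.
With 12 cycles on 39 points, sign = (−1)^{39−12} = -1.
Check: (31/39) = -1 by Zolotarev.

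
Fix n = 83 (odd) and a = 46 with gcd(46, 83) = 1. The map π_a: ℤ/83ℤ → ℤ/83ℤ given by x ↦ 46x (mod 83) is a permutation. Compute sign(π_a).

Trace 66: π^k(66) = [66, 48, 50, 59, 58, 12, 54] for k=0..6.
Decompose π into cycles: lengths [82, 1] (2 cycles, including the fixed point 0).
sign(π) = (−1)^{n − #cycles} = (−1)^{83−2} = (−1)^81 = -1.

-1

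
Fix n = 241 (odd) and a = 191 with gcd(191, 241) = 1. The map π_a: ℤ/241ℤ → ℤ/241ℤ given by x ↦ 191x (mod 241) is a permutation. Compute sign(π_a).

+1

Start at x=145: 145 → 221 → 36 → 128 → 107 → 193 → 231 → … (one orbit).
The orbit structure of x ↦ 191x mod 241: 3 orbits of sizes [120, 120, 1].
241 − 3 = 238 transpositions; sign(π) = (−1)^238 = +1.
Via Zolotarev, sign(π_{191}) = (191|241) = +1.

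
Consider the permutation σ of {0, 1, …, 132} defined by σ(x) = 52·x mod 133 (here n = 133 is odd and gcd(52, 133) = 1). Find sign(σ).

+1

Trace 74: π^k(74) = [74, 124, 64, 3, 23, 132, 81] for k=0..6.
The orbit structure of x ↦ 52x mod 133: 9 orbits of sizes [18, 18, 18, 18, 18, 18, 18, 6, 1].
sign(π) = (−1)^{n − #cycles} = (−1)^{133−9} = (−1)^124 = +1.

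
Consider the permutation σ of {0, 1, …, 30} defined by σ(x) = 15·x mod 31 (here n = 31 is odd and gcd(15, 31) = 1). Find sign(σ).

-1

Start at x=15: 15 → 8 → 27 → 2 → 30 → 16 → 23 → … (one orbit).
Cycle type of π: 10×3 + 1; total 4 cycles.
n − c = 31 − 4 = 27; sign = (−1)^27 = -1.
The Jacobi symbol (15|31) = -1 (Zolotarev) agrees.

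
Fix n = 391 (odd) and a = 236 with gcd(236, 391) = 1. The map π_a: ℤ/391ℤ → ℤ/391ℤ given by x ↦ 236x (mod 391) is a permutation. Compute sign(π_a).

+1

Start at x=26: 26 → 271 → 223 → 234 → 93 → 52 → 151 → … (one orbit).
π_236 has 9 disjoint cycles with lengths [88, 88, 88, 88, 11, 11, 8, 8, 1] on {0,…,390}.
391 − 9 = 382 transpositions; sign(π) = (−1)^382 = +1.
Via Zolotarev, sign(π_{236}) = (236|391) = +1.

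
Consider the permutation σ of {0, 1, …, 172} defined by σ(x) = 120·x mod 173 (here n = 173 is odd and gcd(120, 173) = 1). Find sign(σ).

-1

Start at x=147: 147 → 167 → 145 → 100 → 63 → 121 → 161 → … (one orbit).
Cycle type of π: 172 + 1; total 2 cycles.
2 cycles on 173: each ℓ→(−1)^(ℓ−1), product (−1)^171 = -1.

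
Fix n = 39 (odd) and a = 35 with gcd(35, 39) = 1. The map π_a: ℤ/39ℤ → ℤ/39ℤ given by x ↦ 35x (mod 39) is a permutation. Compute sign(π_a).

Trace 16: π^k(16) = [16, 14, 22, 29, 1, 35] for k=0..5.
10 cycles of lengths [6, 6, 6, 6, 3, 3, 3, 3, 2, 1].
Σ(ℓ_i−1) = 39−10 = 29; sign = (−1)^29 = -1.
(35|39)_J = -1 (Zolotarev's lemma cross-check).

-1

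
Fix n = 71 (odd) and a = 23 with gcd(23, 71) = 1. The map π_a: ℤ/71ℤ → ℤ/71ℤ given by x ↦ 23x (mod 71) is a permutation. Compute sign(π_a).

Orbit of 26 under x↦23x: [26, 30, 51, 37, 70, 48, 39]… (length divides ord_71(23)).
The orbit structure of x ↦ 23x mod 71: 6 orbits of sizes [14, 14, 14, 14, 14, 1].
sign(π) = (−1)^{n − #cycles} = (−1)^{71−6} = (−1)^65 = -1.
The Jacobi symbol (23|71) = -1 (Zolotarev) agrees.

-1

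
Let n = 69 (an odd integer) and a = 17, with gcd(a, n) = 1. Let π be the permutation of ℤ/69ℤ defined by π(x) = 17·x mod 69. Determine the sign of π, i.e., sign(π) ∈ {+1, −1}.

Trace 1: π^k(1) = [1, 17, 13, 14, 31, 44, 58] for k=0..6.
Cycle lengths of π_17 on ℤ/69ℤ: [22, 22, 22, 2, 1]; 5 cycles in total.
69 − 5 = 64 transpositions; sign(π) = (−1)^64 = +1.
(17|69)_J = +1 (Zolotarev's lemma cross-check).

+1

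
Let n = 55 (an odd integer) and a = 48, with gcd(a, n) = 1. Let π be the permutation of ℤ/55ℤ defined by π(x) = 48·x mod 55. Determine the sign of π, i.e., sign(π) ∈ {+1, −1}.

-1

Orbit of 31 under x↦48x: [31, 3, 34, 37, 16, 53, 14]… (length divides ord_55(48)).
Decompose π into cycles: lengths [20, 20, 5, 5, 4, 1] (6 cycles, including the fixed point 0).
Σ(ℓ_i−1) = 55−6 = 49; sign = (−1)^49 = -1.
The Jacobi symbol (48|55) = -1 (Zolotarev) agrees.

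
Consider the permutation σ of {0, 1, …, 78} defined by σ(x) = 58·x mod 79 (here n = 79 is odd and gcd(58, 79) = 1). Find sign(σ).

-1

Start at x=52: 52 → 14 → 22 → 12 → 64 → 78 → 21 → … (one orbit).
4 cycles of lengths [26, 26, 26, 1].
Σ(ℓ_i−1) = 79−4 = 75; sign = (−1)^75 = -1.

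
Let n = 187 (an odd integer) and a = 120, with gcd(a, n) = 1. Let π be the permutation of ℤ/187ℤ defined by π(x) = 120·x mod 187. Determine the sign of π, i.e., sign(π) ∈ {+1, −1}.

Trace 1: π^k(1) = [1, 120] for k=0..1.
Cycle type of π: 2×85 + 1×17; total 102 cycles.
Σ(ℓ_i−1) = 187−102 = 85; sign = (−1)^85 = -1.
(120|187)_J = -1 (Zolotarev's lemma cross-check).

-1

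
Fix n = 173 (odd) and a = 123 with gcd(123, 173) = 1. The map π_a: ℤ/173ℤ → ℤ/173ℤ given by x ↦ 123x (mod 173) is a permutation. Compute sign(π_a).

Trace 4: π^k(4) = [4, 146, 139, 143, 116, 82, 52] for k=0..6.
The orbit structure of x ↦ 123x mod 173: 2 orbits of sizes [172, 1].
n − c = 173 − 2 = 171; sign = (−1)^171 = -1.
The Jacobi symbol (123|173) = -1 (Zolotarev) agrees.

-1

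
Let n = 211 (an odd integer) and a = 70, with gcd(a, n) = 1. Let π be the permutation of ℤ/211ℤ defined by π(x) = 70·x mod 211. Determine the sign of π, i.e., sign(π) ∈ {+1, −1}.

Start at x=5: 5 → 139 → 24 → 203 → 73 → 46 → 55 → … (one orbit).
Decompose π into cycles: lengths [105, 105, 1] (3 cycles, including the fixed point 0).
3 cycles on 211: each ℓ→(−1)^(ℓ−1), product (−1)^208 = +1.

+1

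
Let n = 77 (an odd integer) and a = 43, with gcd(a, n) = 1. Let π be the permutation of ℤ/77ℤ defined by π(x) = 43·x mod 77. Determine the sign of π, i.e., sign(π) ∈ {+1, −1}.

-1

Start at x=1: 1 → 43 → 1 (one orbit).
Decompose π into cycles: lengths [2, 2, 2, 2, 2, 2, 2, 2, 2, 2, 2, 2, 2, 2, 2, 2, 2, 2, 2, 2, 2, 2, 2, 2, 2, 2, 2, 2, 2, 2, 2, 2, 2, 2, 2, 1, 1, 1, 1, 1, 1, 1] (42 cycles, including the fixed point 0).
sign(π) = (−1)^{n − #cycles} = (−1)^{77−42} = (−1)^35 = -1.
Check: (43/77) = -1 by Zolotarev.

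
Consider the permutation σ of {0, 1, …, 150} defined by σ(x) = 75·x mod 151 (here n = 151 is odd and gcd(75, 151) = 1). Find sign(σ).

Start at x=143: 143 → 4 → 149 → 1 → 75 → 38 → 132 → … (one orbit).
Decompose π into cycles: lengths [30, 30, 30, 30, 30, 1] (6 cycles, including the fixed point 0).
sign(π) = (−1)^{n − #cycles} = (−1)^{151−6} = (−1)^145 = -1.

-1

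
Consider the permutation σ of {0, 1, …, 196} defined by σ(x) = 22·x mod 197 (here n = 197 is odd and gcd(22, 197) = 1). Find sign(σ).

+1

Orbit of 164 under x↦22x: [164, 62, 182, 64, 29, 47, 49]… (length divides ord_197(22)).
Cycle type of π: 98×2 + 1; total 3 cycles.
197 − 3 = 194 transpositions; sign(π) = (−1)^194 = +1.
Zolotarev: (22|197) = +1, matching the cycle-count sign.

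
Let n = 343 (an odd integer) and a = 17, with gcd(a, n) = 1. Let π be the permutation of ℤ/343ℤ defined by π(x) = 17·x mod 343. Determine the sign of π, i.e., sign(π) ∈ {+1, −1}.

-1

Orbit of 24 under x↦17x: [24, 65, 76, 263, 12, 204, 38]… (length divides ord_343(17)).
The orbit structure of x ↦ 17x mod 343: 4 orbits of sizes [294, 42, 6, 1].
n − c = 343 − 4 = 339; sign = (−1)^339 = -1.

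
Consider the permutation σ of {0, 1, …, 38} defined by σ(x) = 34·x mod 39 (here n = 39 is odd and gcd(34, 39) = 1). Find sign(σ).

Trace 34: π^k(34) = [34, 25, 31, 1] for k=0..3.
Cycle lengths of π_34 on ℤ/39ℤ: [4, 4, 4, 4, 4, 4, 4, 4, 4, 1, 1, 1]; 12 cycles in total.
With 12 cycles on 39 points, sign = (−1)^{39−12} = -1.
Check: (34/39) = -1 by Zolotarev.

-1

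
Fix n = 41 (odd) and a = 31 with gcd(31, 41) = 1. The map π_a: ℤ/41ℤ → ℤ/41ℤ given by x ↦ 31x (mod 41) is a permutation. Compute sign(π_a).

+1

Start at x=1: 1 → 31 → 18 → 25 → 37 → 40 → 10 → … (one orbit).
The orbit structure of x ↦ 31x mod 41: 5 orbits of sizes [10, 10, 10, 10, 1].
With 5 cycles on 41 points, sign = (−1)^{41−5} = +1.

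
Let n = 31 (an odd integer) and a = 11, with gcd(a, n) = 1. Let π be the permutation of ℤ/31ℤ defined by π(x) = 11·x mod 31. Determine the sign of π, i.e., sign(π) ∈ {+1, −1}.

-1

Trace 16: π^k(16) = [16, 21, 14, 30, 20, 3, 2] for k=0..6.
Decompose π into cycles: lengths [30, 1] (2 cycles, including the fixed point 0).
With 2 cycles on 31 points, sign = (−1)^{31−2} = -1.
The Jacobi symbol (11|31) = -1 (Zolotarev) agrees.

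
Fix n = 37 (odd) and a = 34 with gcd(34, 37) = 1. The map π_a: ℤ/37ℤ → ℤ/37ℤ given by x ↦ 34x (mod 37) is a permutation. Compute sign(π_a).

Start at x=9: 9 → 10 → 7 → 16 → 26 → 33 → 12 → … (one orbit).
Cycle lengths of π_34 on ℤ/37ℤ: [9, 9, 9, 9, 1]; 5 cycles in total.
37 − 5 = 32 transpositions; sign(π) = (−1)^32 = +1.

+1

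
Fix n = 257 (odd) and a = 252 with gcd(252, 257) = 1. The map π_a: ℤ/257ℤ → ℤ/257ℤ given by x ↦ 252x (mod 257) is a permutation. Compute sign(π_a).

-1

Orbit of 208 under x↦252x: [208, 245, 60, 214, 215, 210, 235]… (length divides ord_257(252)).
Decompose π into cycles: lengths [256, 1] (2 cycles, including the fixed point 0).
2 cycles on 257: each ℓ→(−1)^(ℓ−1), product (−1)^255 = -1.
The Jacobi symbol (252|257) = -1 (Zolotarev) agrees.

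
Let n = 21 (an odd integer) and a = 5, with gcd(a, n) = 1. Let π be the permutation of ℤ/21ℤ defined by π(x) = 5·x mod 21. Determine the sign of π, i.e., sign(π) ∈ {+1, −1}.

Trace 4: π^k(4) = [4, 20, 16, 17, 1, 5] for k=0..5.
Cycle lengths of π_5 on ℤ/21ℤ: [6, 6, 6, 2, 1]; 5 cycles in total.
21 − 5 = 16 transpositions; sign(π) = (−1)^16 = +1.
Via Zolotarev, sign(π_{5}) = (5|21) = +1.

+1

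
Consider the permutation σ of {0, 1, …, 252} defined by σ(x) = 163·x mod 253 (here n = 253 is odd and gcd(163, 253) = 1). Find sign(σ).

Trace 210: π^k(210) = [210, 75, 81, 47, 71, 188, 31] for k=0..6.
Cycle type of π: 55×4 + 11×2 + 5×2 + 1; total 9 cycles.
With 9 cycles on 253 points, sign = (−1)^{253−9} = +1.
(163|253)_J = +1 (Zolotarev's lemma cross-check).

+1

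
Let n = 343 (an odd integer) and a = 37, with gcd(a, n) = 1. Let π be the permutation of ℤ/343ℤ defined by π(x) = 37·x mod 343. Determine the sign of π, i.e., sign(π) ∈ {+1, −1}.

Start at x=22: 22 → 128 → 277 → 302 → 198 → 123 → 92 → … (one orbit).
The orbit structure of x ↦ 37x mod 343: 7 orbits of sizes [147, 147, 21, 21, 3, 3, 1].
7 cycles on 343: each ℓ→(−1)^(ℓ−1), product (−1)^336 = +1.

+1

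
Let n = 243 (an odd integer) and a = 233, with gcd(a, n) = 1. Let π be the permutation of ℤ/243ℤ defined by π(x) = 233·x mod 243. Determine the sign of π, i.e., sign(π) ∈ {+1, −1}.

-1

Start at x=64: 64 → 89 → 82 → 152 → 181 → 134 → 118 → … (one orbit).
The orbit structure of x ↦ 233x mod 243: 14 orbits of sizes [54, 54, 54, 18, 18, 18, 6, 6, 6, 2, 2, 2, 2, 1].
14 cycles on 243: each ℓ→(−1)^(ℓ−1), product (−1)^229 = -1.
Via Zolotarev, sign(π_{233}) = (233|243) = -1.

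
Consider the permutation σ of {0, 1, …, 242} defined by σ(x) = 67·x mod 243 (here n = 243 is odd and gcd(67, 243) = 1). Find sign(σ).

Trace 34: π^k(34) = [34, 91, 22, 16, 100, 139, 79] for k=0..6.
π_67 has 11 disjoint cycles with lengths [81, 81, 27, 27, 9, 9, 3, 3, 1, 1, 1] on {0,…,242}.
243 − 11 = 232 transpositions; sign(π) = (−1)^232 = +1.
Zolotarev: (67|243) = +1, matching the cycle-count sign.

+1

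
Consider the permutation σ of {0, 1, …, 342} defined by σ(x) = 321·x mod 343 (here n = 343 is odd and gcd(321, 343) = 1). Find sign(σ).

-1

Orbit of 118 under x↦321x: [118, 148, 174, 288, 181, 134, 139]… (length divides ord_343(321)).
The orbit structure of x ↦ 321x mod 343: 10 orbits of sizes [98, 98, 98, 14, 14, 14, 2, 2, 2, 1].
Σ(ℓ_i−1) = 343−10 = 333; sign = (−1)^333 = -1.
The Jacobi symbol (321|343) = -1 (Zolotarev) agrees.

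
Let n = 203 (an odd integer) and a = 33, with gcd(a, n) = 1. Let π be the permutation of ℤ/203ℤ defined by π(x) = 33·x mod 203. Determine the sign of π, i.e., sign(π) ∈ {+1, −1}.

Trace 115: π^k(115) = [115, 141, 187, 81, 34, 107, 80] for k=0..6.
Cycle type of π: 42×4 + 14×2 + 6 + 1; total 8 cycles.
Σ(ℓ_i−1) = 203−8 = 195; sign = (−1)^195 = -1.
Via Zolotarev, sign(π_{33}) = (33|203) = -1.

-1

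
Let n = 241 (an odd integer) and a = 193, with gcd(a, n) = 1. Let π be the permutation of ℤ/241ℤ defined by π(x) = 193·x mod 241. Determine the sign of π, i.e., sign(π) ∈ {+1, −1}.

Orbit of 5 under x↦193x: [5, 1, 193, 135, 27, 150, 30]… (length divides ord_241(193)).
The orbit structure of x ↦ 193x mod 241: 7 orbits of sizes [40, 40, 40, 40, 40, 40, 1].
241 − 7 = 234 transpositions; sign(π) = (−1)^234 = +1.
Check: (193/241) = +1 by Zolotarev.

+1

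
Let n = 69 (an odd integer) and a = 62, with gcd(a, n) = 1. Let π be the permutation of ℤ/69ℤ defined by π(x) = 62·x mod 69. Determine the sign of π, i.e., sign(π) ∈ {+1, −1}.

Orbit of 35 under x↦62x: [35, 31, 59, 1, 62, 49, 2]… (length divides ord_69(62)).
6 cycles of lengths [22, 22, 11, 11, 2, 1].
With 6 cycles on 69 points, sign = (−1)^{69−6} = -1.
The Jacobi symbol (62|69) = -1 (Zolotarev) agrees.

-1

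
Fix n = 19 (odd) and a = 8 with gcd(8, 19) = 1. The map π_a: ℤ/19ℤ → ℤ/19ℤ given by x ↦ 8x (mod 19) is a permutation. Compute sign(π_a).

Orbit of 18 under x↦8x: [18, 11, 12, 1, 8, 7]… (length divides ord_19(8)).
Cycle lengths of π_8 on ℤ/19ℤ: [6, 6, 6, 1]; 4 cycles in total.
With 4 cycles on 19 points, sign = (−1)^{19−4} = -1.
Check: (8/19) = -1 by Zolotarev.

-1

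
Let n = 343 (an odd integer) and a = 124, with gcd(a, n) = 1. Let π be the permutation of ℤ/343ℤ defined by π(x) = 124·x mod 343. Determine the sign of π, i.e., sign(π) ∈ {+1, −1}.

-1

Start at x=65: 65 → 171 → 281 → 201 → 228 → 146 → 268 → … (one orbit).
π_124 has 4 disjoint cycles with lengths [294, 42, 6, 1] on {0,…,342}.
sign(π) = (−1)^{n − #cycles} = (−1)^{343−4} = (−1)^339 = -1.
Via Zolotarev, sign(π_{124}) = (124|343) = -1.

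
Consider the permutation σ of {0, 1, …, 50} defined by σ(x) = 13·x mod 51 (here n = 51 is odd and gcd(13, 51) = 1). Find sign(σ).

Trace 4: π^k(4) = [4, 1, 13, 16] for k=0..3.
The orbit structure of x ↦ 13x mod 51: 15 orbits of sizes [4, 4, 4, 4, 4, 4, 4, 4, 4, 4, 4, 4, 1, 1, 1].
15 cycles on 51: each ℓ→(−1)^(ℓ−1), product (−1)^36 = +1.

+1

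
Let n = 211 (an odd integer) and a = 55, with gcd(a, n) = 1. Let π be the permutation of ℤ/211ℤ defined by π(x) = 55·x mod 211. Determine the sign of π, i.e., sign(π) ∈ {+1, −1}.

+1

Orbit of 188 under x↦55x: [188, 1, 55, 71, 107]… (length divides ord_211(55)).
Cycle type of π: 5×42 + 1; total 43 cycles.
Σ(ℓ_i−1) = 211−43 = 168; sign = (−1)^168 = +1.
Check: (55/211) = +1 by Zolotarev.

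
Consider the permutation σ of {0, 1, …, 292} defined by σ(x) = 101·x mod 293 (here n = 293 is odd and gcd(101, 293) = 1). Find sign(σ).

Orbit of 186 under x↦101x: [186, 34, 211, 215, 33, 110, 269]… (length divides ord_293(101)).
Cycle lengths of π_101 on ℤ/293ℤ: [292, 1]; 2 cycles in total.
293 − 2 = 291 transpositions; sign(π) = (−1)^291 = -1.

-1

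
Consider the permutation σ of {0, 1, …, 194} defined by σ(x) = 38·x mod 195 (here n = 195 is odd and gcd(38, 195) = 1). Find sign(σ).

Start at x=77: 77 → 1 → 38 → 79 → 77 (one orbit).
Decompose π into cycles: lengths [4, 4, 4, 4, 4, 4, 4, 4, 4, 4, 4, 4, 4, 4, 4, 4, 4, 4, 4, 4, 4, 4, 4, 4, 4, 4, 4, 4, 4, 4, 4, 4, 4, 4, 4, 4, 4, 4, 4, 2, 2, 2, 2, 2, 2, 2, 2, 2, 2, 2, 2, 2, 2, 2, 2, 2, 2, 2, 1] (59 cycles, including the fixed point 0).
59 cycles on 195: each ℓ→(−1)^(ℓ−1), product (−1)^136 = +1.

+1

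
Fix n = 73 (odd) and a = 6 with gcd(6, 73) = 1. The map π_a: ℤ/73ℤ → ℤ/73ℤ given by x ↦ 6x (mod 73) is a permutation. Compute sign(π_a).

+1

Orbit of 55 under x↦6x: [55, 38, 9, 54, 32, 46, 57]… (length divides ord_73(6)).
Decompose π into cycles: lengths [36, 36, 1] (3 cycles, including the fixed point 0).
Σ(ℓ_i−1) = 73−3 = 70; sign = (−1)^70 = +1.
Via Zolotarev, sign(π_{6}) = (6|73) = +1.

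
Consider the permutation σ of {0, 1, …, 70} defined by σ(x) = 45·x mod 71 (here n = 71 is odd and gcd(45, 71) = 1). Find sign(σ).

Trace 1: π^k(1) = [1, 45, 37, 32, 20, 48, 30] for k=0..6.
11 cycles of lengths [7, 7, 7, 7, 7, 7, 7, 7, 7, 7, 1].
11 cycles on 71: each ℓ→(−1)^(ℓ−1), product (−1)^60 = +1.
Check: (45/71) = +1 by Zolotarev.

+1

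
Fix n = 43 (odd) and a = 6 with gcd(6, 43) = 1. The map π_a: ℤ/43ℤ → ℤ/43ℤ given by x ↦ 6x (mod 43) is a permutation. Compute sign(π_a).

Trace 36: π^k(36) = [36, 1, 6] for k=0..2.
Cycle lengths of π_6 on ℤ/43ℤ: [3, 3, 3, 3, 3, 3, 3, 3, 3, 3, 3, 3, 3, 3, 1]; 15 cycles in total.
43 − 15 = 28 transpositions; sign(π) = (−1)^28 = +1.

+1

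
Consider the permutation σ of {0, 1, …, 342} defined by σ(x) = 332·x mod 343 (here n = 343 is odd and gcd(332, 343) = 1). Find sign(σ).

Trace 5: π^k(5) = [5, 288, 262, 205, 146, 109, 173] for k=0..6.
Cycle type of π: 294 + 42 + 6 + 1; total 4 cycles.
343 − 4 = 339 transpositions; sign(π) = (−1)^339 = -1.

-1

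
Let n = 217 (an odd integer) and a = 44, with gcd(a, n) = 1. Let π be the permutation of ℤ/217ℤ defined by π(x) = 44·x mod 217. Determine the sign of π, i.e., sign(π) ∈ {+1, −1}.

Start at x=179: 179 → 64 → 212 → 214 → 85 → 51 → 74 → … (one orbit).
The orbit structure of x ↦ 44x mod 217: 10 orbits of sizes [30, 30, 30, 30, 30, 30, 30, 3, 3, 1].
With 10 cycles on 217 points, sign = (−1)^{217−10} = -1.

-1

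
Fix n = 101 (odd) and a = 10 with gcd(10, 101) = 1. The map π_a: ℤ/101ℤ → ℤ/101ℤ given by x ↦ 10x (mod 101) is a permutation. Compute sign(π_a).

-1

Trace 1: π^k(1) = [1, 10, 100, 91] for k=0..3.
The orbit structure of x ↦ 10x mod 101: 26 orbits of sizes [4, 4, 4, 4, 4, 4, 4, 4, 4, 4, 4, 4, 4, 4, 4, 4, 4, 4, 4, 4, 4, 4, 4, 4, 4, 1].
26 cycles on 101: each ℓ→(−1)^(ℓ−1), product (−1)^75 = -1.
Check: (10/101) = -1 by Zolotarev.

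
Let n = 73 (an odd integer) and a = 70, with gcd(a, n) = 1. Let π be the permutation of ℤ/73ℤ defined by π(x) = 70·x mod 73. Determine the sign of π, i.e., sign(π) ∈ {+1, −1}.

Orbit of 65 under x↦70x: [65, 24, 1, 70, 9, 46, 8]… (length divides ord_73(70)).
Cycle type of π: 12×6 + 1; total 7 cycles.
Σ(ℓ_i−1) = 73−7 = 66; sign = (−1)^66 = +1.

+1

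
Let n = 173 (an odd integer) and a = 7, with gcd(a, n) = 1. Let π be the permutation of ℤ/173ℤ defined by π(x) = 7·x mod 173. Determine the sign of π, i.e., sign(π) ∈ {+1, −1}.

Start at x=166: 166 → 124 → 3 → 21 → 147 → 164 → 110 → … (one orbit).
2 cycles of lengths [172, 1].
2 cycles on 173: each ℓ→(−1)^(ℓ−1), product (−1)^171 = -1.

-1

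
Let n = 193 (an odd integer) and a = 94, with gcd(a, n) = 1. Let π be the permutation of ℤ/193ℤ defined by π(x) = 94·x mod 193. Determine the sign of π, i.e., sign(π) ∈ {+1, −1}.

Start at x=150: 150 → 11 → 69 → 117 → 190 → 104 → 126 → … (one orbit).
Cycle lengths of π_94 on ℤ/193ℤ: [64, 64, 64, 1]; 4 cycles in total.
With 4 cycles on 193 points, sign = (−1)^{193−4} = -1.

-1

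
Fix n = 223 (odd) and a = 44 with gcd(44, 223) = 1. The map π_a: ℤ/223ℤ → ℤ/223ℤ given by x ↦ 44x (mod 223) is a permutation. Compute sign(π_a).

Trace 17: π^k(17) = [17, 79, 131, 189, 65, 184, 68] for k=0..6.
π_44 has 2 disjoint cycles with lengths [222, 1] on {0,…,222}.
n − c = 223 − 2 = 221; sign = (−1)^221 = -1.

-1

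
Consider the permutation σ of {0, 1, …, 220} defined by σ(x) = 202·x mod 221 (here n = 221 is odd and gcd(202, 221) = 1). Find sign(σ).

-1

Start at x=38: 38 → 162 → 16 → 138 → 30 → 93 → 1 → … (one orbit).
The orbit structure of x ↦ 202x mod 221: 12 orbits of sizes [24, 24, 24, 24, 24, 24, 24, 24, 12, 8, 8, 1].
sign(π) = (−1)^{n − #cycles} = (−1)^{221−12} = (−1)^209 = -1.
The Jacobi symbol (202|221) = -1 (Zolotarev) agrees.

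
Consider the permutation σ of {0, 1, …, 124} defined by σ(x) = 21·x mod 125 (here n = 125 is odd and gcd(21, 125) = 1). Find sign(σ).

+1

Start at x=26: 26 → 46 → 91 → 36 → 6 → 1 → 21 → … (one orbit).
Cycle lengths of π_21 on ℤ/125ℤ: [25, 25, 25, 25, 5, 5, 5, 5, 1, 1, 1, 1, 1]; 13 cycles in total.
n − c = 125 − 13 = 112; sign = (−1)^112 = +1.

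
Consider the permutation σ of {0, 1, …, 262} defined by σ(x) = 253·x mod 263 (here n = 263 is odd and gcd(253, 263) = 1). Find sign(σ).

+1

Trace 36: π^k(36) = [36, 166, 181, 31, 216, 207, 34] for k=0..6.
Cycle type of π: 131×2 + 1; total 3 cycles.
With 3 cycles on 263 points, sign = (−1)^{263−3} = +1.
(253|263)_J = +1 (Zolotarev's lemma cross-check).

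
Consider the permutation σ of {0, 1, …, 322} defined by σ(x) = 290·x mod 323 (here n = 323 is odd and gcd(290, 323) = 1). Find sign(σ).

+1

Start at x=120: 120 → 239 → 188 → 256 → 273 → 35 → 137 → … (one orbit).
π_290 has 51 disjoint cycles with lengths [9, 9, 9, 9, 9, 9, 9, 9, 9, 9, 9, 9, 9, 9, 9, 9, 9, 9, 9, 9, 9, 9, 9, 9, 9, 9, 9, 9, 9, 9, 9, 9, 9, 9, 1, 1, 1, 1, 1, 1, 1, 1, 1, 1, 1, 1, 1, 1, 1, 1, 1] on {0,…,322}.
51 cycles on 323: each ℓ→(−1)^(ℓ−1), product (−1)^272 = +1.
Via Zolotarev, sign(π_{290}) = (290|323) = +1.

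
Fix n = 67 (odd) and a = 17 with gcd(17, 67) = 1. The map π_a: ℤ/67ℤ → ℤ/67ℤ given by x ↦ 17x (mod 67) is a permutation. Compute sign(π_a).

Start at x=21: 21 → 22 → 39 → 60 → 15 → 54 → 47 → … (one orbit).
π_17 has 3 disjoint cycles with lengths [33, 33, 1] on {0,…,66}.
3 cycles on 67: each ℓ→(−1)^(ℓ−1), product (−1)^64 = +1.
The Jacobi symbol (17|67) = +1 (Zolotarev) agrees.

+1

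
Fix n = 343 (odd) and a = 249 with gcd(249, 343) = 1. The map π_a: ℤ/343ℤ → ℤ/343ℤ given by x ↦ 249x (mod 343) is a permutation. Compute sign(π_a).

Start at x=58: 58 → 36 → 46 → 135 → 1 → 249 → 261 → … (one orbit).
π_249 has 7 disjoint cycles with lengths [147, 147, 21, 21, 3, 3, 1] on {0,…,342}.
sign(π) = (−1)^{n − #cycles} = (−1)^{343−7} = (−1)^336 = +1.

+1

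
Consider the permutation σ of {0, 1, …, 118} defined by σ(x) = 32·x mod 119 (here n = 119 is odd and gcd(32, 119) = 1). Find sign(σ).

Trace 8: π^k(8) = [8, 18, 100, 106, 60, 16, 36] for k=0..6.
Cycle lengths of π_32 on ℤ/119ℤ: [24, 24, 24, 24, 8, 8, 3, 3, 1]; 9 cycles in total.
n − c = 119 − 9 = 110; sign = (−1)^110 = +1.
Check: (32/119) = +1 by Zolotarev.

+1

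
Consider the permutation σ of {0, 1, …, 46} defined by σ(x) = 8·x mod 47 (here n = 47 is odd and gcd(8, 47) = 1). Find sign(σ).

+1

Orbit of 37 under x↦8x: [37, 14, 18, 3, 24, 4, 32]… (length divides ord_47(8)).
The orbit structure of x ↦ 8x mod 47: 3 orbits of sizes [23, 23, 1].
47 − 3 = 44 transpositions; sign(π) = (−1)^44 = +1.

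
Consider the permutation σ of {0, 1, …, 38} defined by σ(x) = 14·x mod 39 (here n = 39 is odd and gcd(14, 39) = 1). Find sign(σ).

-1

Trace 14: π^k(14) = [14, 1] for k=0..1.
26 cycles of lengths [2, 2, 2, 2, 2, 2, 2, 2, 2, 2, 2, 2, 2, 1, 1, 1, 1, 1, 1, 1, 1, 1, 1, 1, 1, 1].
sign(π) = (−1)^{n − #cycles} = (−1)^{39−26} = (−1)^13 = -1.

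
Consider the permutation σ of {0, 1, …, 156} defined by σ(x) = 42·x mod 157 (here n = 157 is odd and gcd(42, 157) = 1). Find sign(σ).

Orbit of 124 under x↦42x: [124, 27, 35, 57, 39, 68, 30]… (length divides ord_157(42)).
Cycle type of π: 78×2 + 1; total 3 cycles.
n − c = 157 − 3 = 154; sign = (−1)^154 = +1.

+1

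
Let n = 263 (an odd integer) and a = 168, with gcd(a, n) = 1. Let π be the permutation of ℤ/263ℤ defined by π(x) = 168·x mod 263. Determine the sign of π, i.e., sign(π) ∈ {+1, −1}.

Start at x=234: 234 → 125 → 223 → 118 → 99 → 63 → 64 → … (one orbit).
Cycle lengths of π_168 on ℤ/263ℤ: [262, 1]; 2 cycles in total.
n − c = 263 − 2 = 261; sign = (−1)^261 = -1.
Via Zolotarev, sign(π_{168}) = (168|263) = -1.

-1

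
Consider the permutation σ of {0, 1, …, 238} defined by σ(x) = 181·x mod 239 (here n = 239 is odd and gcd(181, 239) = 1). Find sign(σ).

-1

Start at x=169: 169 → 236 → 174 → 185 → 25 → 223 → 211 → … (one orbit).
Cycle lengths of π_181 on ℤ/239ℤ: [238, 1]; 2 cycles in total.
n − c = 239 − 2 = 237; sign = (−1)^237 = -1.
(181|239)_J = -1 (Zolotarev's lemma cross-check).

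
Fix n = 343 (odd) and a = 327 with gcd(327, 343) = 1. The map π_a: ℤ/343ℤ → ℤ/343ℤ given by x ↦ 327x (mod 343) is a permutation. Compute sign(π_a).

-1

Orbit of 286 under x↦327x: [286, 226, 157, 232, 61, 53, 181]… (length divides ord_343(327)).
π_327 has 4 disjoint cycles with lengths [294, 42, 6, 1] on {0,…,342}.
With 4 cycles on 343 points, sign = (−1)^{343−4} = -1.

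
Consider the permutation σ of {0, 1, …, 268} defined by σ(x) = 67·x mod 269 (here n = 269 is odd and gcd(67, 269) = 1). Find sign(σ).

+1

Start at x=93: 93 → 44 → 258 → 70 → 117 → 38 → 125 → … (one orbit).
Cycle lengths of π_67 on ℤ/269ℤ: [67, 67, 67, 67, 1]; 5 cycles in total.
n − c = 269 − 5 = 264; sign = (−1)^264 = +1.
Check: (67/269) = +1 by Zolotarev.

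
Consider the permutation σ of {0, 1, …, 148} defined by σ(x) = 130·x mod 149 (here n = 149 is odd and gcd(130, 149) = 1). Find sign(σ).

+1

Trace 54: π^k(54) = [54, 17, 124, 28, 64, 125, 9] for k=0..6.
Decompose π into cycles: lengths [74, 74, 1] (3 cycles, including the fixed point 0).
sign(π) = (−1)^{n − #cycles} = (−1)^{149−3} = (−1)^146 = +1.
The Jacobi symbol (130|149) = +1 (Zolotarev) agrees.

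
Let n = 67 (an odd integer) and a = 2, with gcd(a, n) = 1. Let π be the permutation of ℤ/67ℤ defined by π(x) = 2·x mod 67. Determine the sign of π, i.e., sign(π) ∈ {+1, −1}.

-1

Start at x=5: 5 → 10 → 20 → 40 → 13 → 26 → 52 → … (one orbit).
2 cycles of lengths [66, 1].
2 cycles on 67: each ℓ→(−1)^(ℓ−1), product (−1)^65 = -1.
(2|67)_J = -1 (Zolotarev's lemma cross-check).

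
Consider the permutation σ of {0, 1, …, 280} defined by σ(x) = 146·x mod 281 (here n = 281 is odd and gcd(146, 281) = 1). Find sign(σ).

Start at x=192: 192 → 213 → 188 → 191 → 67 → 228 → 130 → … (one orbit).
8 cycles of lengths [40, 40, 40, 40, 40, 40, 40, 1].
Σ(ℓ_i−1) = 281−8 = 273; sign = (−1)^273 = -1.

-1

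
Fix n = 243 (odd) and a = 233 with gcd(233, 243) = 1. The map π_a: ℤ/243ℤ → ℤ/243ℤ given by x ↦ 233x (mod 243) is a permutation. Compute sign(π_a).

Orbit of 1 under x↦233x: [1, 233, 100, 215, 37, 116, 55]… (length divides ord_243(233)).
Cycle type of π: 54×3 + 18×3 + 6×3 + 2×4 + 1; total 14 cycles.
Σ(ℓ_i−1) = 243−14 = 229; sign = (−1)^229 = -1.

-1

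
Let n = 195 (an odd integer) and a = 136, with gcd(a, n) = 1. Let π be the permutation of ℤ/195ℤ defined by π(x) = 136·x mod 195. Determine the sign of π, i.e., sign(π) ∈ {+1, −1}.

-1

Trace 136: π^k(136) = [136, 166, 151, 61, 106, 181, 46] for k=0..6.
The orbit structure of x ↦ 136x mod 195: 30 orbits of sizes [12, 12, 12, 12, 12, 12, 12, 12, 12, 12, 12, 12, 12, 12, 12, 1, 1, 1, 1, 1, 1, 1, 1, 1, 1, 1, 1, 1, 1, 1].
Σ(ℓ_i−1) = 195−30 = 165; sign = (−1)^165 = -1.
Via Zolotarev, sign(π_{136}) = (136|195) = -1.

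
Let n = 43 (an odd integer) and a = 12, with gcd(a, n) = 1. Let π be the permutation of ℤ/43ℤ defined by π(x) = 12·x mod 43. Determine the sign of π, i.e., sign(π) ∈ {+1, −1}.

Start at x=10: 10 → 34 → 21 → 37 → 14 → 39 → 38 → … (one orbit).
Cycle lengths of π_12 on ℤ/43ℤ: [42, 1]; 2 cycles in total.
2 cycles on 43: each ℓ→(−1)^(ℓ−1), product (−1)^41 = -1.

-1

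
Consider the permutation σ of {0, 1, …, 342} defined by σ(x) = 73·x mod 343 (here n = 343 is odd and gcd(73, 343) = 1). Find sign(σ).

Trace 244: π^k(244) = [244, 319, 306, 43, 52, 23, 307] for k=0..6.
The orbit structure of x ↦ 73x mod 343: 4 orbits of sizes [294, 42, 6, 1].
With 4 cycles on 343 points, sign = (−1)^{343−4} = -1.

-1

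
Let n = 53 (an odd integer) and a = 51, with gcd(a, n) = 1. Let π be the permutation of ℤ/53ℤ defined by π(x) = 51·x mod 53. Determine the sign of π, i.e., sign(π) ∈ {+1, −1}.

-1

Start at x=35: 35 → 36 → 34 → 38 → 30 → 46 → 14 → … (one orbit).
Cycle lengths of π_51 on ℤ/53ℤ: [52, 1]; 2 cycles in total.
Σ(ℓ_i−1) = 53−2 = 51; sign = (−1)^51 = -1.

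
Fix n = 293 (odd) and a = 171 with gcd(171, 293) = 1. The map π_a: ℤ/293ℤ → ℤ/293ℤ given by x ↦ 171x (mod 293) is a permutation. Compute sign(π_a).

-1

Orbit of 57 under x↦171x: [57, 78, 153, 86, 56, 200, 212]… (length divides ord_293(171)).
2 cycles of lengths [292, 1].
2 cycles on 293: each ℓ→(−1)^(ℓ−1), product (−1)^291 = -1.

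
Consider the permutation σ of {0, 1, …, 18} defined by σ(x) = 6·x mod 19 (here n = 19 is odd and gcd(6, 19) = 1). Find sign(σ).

Trace 7: π^k(7) = [7, 4, 5, 11, 9, 16, 1] for k=0..6.
π_6 has 3 disjoint cycles with lengths [9, 9, 1] on {0,…,18}.
3 cycles on 19: each ℓ→(−1)^(ℓ−1), product (−1)^16 = +1.

+1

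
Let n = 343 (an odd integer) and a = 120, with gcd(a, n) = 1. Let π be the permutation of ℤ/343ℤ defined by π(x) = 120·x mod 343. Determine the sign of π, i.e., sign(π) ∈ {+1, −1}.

Trace 337: π^k(337) = [337, 309, 36, 204, 127, 148, 267] for k=0..6.
Decompose π into cycles: lengths [49, 49, 49, 49, 49, 49, 7, 7, 7, 7, 7, 7, 1, 1, 1, 1, 1, 1, 1] (19 cycles, including the fixed point 0).
sign(π) = (−1)^{n − #cycles} = (−1)^{343−19} = (−1)^324 = +1.
The Jacobi symbol (120|343) = +1 (Zolotarev) agrees.

+1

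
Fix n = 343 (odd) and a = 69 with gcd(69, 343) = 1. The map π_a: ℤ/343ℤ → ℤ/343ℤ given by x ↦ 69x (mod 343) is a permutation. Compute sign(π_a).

Orbit of 125 under x↦69x: [125, 50, 20, 8, 209, 15, 6]… (length divides ord_343(69)).
10 cycles of lengths [98, 98, 98, 14, 14, 14, 2, 2, 2, 1].
10 cycles on 343: each ℓ→(−1)^(ℓ−1), product (−1)^333 = -1.

-1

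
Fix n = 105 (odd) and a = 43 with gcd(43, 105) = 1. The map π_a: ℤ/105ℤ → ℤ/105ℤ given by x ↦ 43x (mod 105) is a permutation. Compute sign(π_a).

Start at x=1: 1 → 43 → 64 → 22 → 1 (one orbit).
42 cycles of lengths [4, 4, 4, 4, 4, 4, 4, 4, 4, 4, 4, 4, 4, 4, 4, 4, 4, 4, 4, 4, 4, 1, 1, 1, 1, 1, 1, 1, 1, 1, 1, 1, 1, 1, 1, 1, 1, 1, 1, 1, 1, 1].
With 42 cycles on 105 points, sign = (−1)^{105−42} = -1.
Via Zolotarev, sign(π_{43}) = (43|105) = -1.

-1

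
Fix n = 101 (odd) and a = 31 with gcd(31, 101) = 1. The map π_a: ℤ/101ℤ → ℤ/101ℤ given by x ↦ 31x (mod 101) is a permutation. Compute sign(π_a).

Trace 36: π^k(36) = [36, 5, 54, 58, 81, 87, 71] for k=0..6.
π_31 has 5 disjoint cycles with lengths [25, 25, 25, 25, 1] on {0,…,100}.
Σ(ℓ_i−1) = 101−5 = 96; sign = (−1)^96 = +1.

+1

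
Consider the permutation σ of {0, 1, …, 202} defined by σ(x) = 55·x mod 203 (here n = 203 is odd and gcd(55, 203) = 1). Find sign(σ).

+1

Trace 104: π^k(104) = [104, 36, 153, 92, 188, 190, 97] for k=0..6.
Cycle lengths of π_55 on ℤ/203ℤ: [28, 28, 28, 28, 28, 28, 28, 2, 2, 2, 1]; 11 cycles in total.
11 cycles on 203: each ℓ→(−1)^(ℓ−1), product (−1)^192 = +1.
(55|203)_J = +1 (Zolotarev's lemma cross-check).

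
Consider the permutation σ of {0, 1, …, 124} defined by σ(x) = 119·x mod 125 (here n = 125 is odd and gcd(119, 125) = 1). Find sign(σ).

Trace 79: π^k(79) = [79, 26, 94, 61, 9, 71, 74] for k=0..6.
Cycle lengths of π_119 on ℤ/125ℤ: [50, 50, 10, 10, 2, 2, 1]; 7 cycles in total.
Σ(ℓ_i−1) = 125−7 = 118; sign = (−1)^118 = +1.

+1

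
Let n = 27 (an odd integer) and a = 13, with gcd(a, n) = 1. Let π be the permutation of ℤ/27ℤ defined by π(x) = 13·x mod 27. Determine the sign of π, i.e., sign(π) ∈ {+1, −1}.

+1

Start at x=19: 19 → 4 → 25 → 1 → 13 → 7 → 10 → … (one orbit).
Cycle type of π: 9×2 + 3×2 + 1×3; total 7 cycles.
7 cycles on 27: each ℓ→(−1)^(ℓ−1), product (−1)^20 = +1.
Check: (13/27) = +1 by Zolotarev.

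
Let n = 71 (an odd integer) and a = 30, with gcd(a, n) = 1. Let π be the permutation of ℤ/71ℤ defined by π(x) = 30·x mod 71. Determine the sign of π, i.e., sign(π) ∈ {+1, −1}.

+1

Trace 48: π^k(48) = [48, 20, 32, 37, 45, 1, 30] for k=0..6.
π_30 has 11 disjoint cycles with lengths [7, 7, 7, 7, 7, 7, 7, 7, 7, 7, 1] on {0,…,70}.
sign(π) = (−1)^{n − #cycles} = (−1)^{71−11} = (−1)^60 = +1.
The Jacobi symbol (30|71) = +1 (Zolotarev) agrees.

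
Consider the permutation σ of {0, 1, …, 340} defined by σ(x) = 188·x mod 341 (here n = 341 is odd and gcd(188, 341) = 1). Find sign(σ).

Orbit of 221 under x↦188x: [221, 287, 78, 1, 188]… (length divides ord_341(188)).
Decompose π into cycles: lengths [5, 5, 5, 5, 5, 5, 5, 5, 5, 5, 5, 5, 5, 5, 5, 5, 5, 5, 5, 5, 5, 5, 5, 5, 5, 5, 5, 5, 5, 5, 5, 5, 5, 5, 5, 5, 5, 5, 5, 5, 5, 5, 5, 5, 5, 5, 5, 5, 5, 5, 5, 5, 5, 5, 5, 5, 5, 5, 5, 5, 5, 5, 5, 5, 5, 5, 1, 1, 1, 1, 1, 1, 1, 1, 1, 1, 1] (77 cycles, including the fixed point 0).
n − c = 341 − 77 = 264; sign = (−1)^264 = +1.
Via Zolotarev, sign(π_{188}) = (188|341) = +1.

+1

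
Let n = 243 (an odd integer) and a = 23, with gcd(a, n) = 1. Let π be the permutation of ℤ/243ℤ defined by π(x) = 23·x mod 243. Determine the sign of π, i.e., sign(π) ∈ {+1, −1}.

Orbit of 184 under x↦23x: [184, 101, 136, 212, 16, 125, 202]… (length divides ord_243(23)).
π_23 has 6 disjoint cycles with lengths [162, 54, 18, 6, 2, 1] on {0,…,242}.
With 6 cycles on 243 points, sign = (−1)^{243−6} = -1.
The Jacobi symbol (23|243) = -1 (Zolotarev) agrees.

-1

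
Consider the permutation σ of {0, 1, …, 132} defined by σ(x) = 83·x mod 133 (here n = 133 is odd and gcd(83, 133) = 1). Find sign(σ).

-1

Trace 83: π^k(83) = [83, 106, 20, 64, 125, 1] for k=0..5.
28 cycles of lengths [6, 6, 6, 6, 6, 6, 6, 6, 6, 6, 6, 6, 6, 6, 6, 6, 6, 6, 3, 3, 3, 3, 3, 3, 2, 2, 2, 1].
Σ(ℓ_i−1) = 133−28 = 105; sign = (−1)^105 = -1.
Via Zolotarev, sign(π_{83}) = (83|133) = -1.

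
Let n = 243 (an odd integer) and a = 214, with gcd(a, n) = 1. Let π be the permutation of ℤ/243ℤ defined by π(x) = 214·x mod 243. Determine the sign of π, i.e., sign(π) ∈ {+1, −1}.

+1

Start at x=13: 13 → 109 → 241 → 58 → 19 → 178 → 184 → … (one orbit).
π_214 has 11 disjoint cycles with lengths [81, 81, 27, 27, 9, 9, 3, 3, 1, 1, 1] on {0,…,242}.
243 − 11 = 232 transpositions; sign(π) = (−1)^232 = +1.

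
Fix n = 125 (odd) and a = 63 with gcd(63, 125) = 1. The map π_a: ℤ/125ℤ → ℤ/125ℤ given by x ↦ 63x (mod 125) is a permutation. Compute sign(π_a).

-1

Start at x=21: 21 → 73 → 99 → 112 → 56 → 28 → 14 → … (one orbit).
Cycle lengths of π_63 on ℤ/125ℤ: [100, 20, 4, 1]; 4 cycles in total.
Σ(ℓ_i−1) = 125−4 = 121; sign = (−1)^121 = -1.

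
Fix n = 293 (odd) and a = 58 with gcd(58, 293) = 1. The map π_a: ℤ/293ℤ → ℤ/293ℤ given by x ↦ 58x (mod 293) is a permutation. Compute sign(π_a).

Orbit of 39 under x↦58x: [39, 211, 225, 158, 81, 10, 287]… (length divides ord_293(58)).
3 cycles of lengths [146, 146, 1].
sign(π) = (−1)^{n − #cycles} = (−1)^{293−3} = (−1)^290 = +1.

+1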